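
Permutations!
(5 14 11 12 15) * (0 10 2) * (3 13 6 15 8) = (0 10 2)(3 13 6 15 5 14 11 12 8) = [10, 1, 0, 13, 4, 14, 15, 7, 3, 9, 2, 12, 8, 6, 11, 5]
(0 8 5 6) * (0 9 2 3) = [8, 1, 3, 0, 4, 6, 9, 7, 5, 2] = (0 8 5 6 9 2 3)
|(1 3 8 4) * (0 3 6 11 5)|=|(0 3 8 4 1 6 11 5)|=8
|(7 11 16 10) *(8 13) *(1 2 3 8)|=20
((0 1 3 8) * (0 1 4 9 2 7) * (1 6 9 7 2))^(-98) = ((0 4 7)(1 3 8 6 9))^(-98) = (0 4 7)(1 8 9 3 6)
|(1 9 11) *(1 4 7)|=|(1 9 11 4 7)|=5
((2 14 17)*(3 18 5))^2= (2 17 14)(3 5 18)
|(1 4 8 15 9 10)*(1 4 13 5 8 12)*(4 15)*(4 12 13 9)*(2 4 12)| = |(1 9 10 15 12)(2 4 13 5 8)| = 5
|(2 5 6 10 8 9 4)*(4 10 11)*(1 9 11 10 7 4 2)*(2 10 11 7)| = |(1 9 2 5 6 11 10 8 7 4)| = 10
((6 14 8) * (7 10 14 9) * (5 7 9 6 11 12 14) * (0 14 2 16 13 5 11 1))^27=(0 1 8 14)(2 5 11 16 7 12 13 10)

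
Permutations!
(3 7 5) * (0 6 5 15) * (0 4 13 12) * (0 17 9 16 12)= (0 6 5 3 7 15 4 13)(9 16 12 17)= [6, 1, 2, 7, 13, 3, 5, 15, 8, 16, 10, 11, 17, 0, 14, 4, 12, 9]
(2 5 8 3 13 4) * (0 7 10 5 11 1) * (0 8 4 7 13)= (0 13 7 10 5 4 2 11 1 8 3)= [13, 8, 11, 0, 2, 4, 6, 10, 3, 9, 5, 1, 12, 7]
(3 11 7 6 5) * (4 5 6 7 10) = (3 11 10 4 5) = [0, 1, 2, 11, 5, 3, 6, 7, 8, 9, 4, 10]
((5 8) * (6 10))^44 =(10)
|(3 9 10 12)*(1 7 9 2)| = 7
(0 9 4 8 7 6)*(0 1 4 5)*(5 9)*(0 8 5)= (9)(1 4 5 8 7 6)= [0, 4, 2, 3, 5, 8, 1, 6, 7, 9]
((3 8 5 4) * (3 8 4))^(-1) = (3 5 8 4)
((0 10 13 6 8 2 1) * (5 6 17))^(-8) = (0 10 13 17 5 6 8 2 1)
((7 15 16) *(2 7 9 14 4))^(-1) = (2 4 14 9 16 15 7)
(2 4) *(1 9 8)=[0, 9, 4, 3, 2, 5, 6, 7, 1, 8]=(1 9 8)(2 4)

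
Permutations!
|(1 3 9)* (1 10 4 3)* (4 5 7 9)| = 4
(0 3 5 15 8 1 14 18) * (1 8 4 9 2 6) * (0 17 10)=[3, 14, 6, 5, 9, 15, 1, 7, 8, 2, 0, 11, 12, 13, 18, 4, 16, 10, 17]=(0 3 5 15 4 9 2 6 1 14 18 17 10)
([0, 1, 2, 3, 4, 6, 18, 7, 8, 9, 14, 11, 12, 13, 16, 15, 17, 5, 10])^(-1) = [0, 1, 2, 3, 4, 17, 5, 7, 8, 9, 18, 11, 12, 13, 10, 15, 14, 16, 6]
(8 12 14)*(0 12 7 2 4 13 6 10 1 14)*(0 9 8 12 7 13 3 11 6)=(0 7 2 4 3 11 6 10 1 14 12 9 8 13)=[7, 14, 4, 11, 3, 5, 10, 2, 13, 8, 1, 6, 9, 0, 12]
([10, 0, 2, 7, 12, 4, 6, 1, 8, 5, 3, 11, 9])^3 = [7, 3, 2, 0, 5, 9, 6, 10, 8, 12, 1, 11, 4]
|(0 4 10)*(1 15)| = 6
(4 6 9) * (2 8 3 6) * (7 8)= (2 7 8 3 6 9 4)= [0, 1, 7, 6, 2, 5, 9, 8, 3, 4]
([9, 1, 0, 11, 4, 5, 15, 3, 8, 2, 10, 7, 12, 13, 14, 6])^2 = [2, 1, 9, 7, 4, 5, 6, 11, 8, 0, 10, 3, 12, 13, 14, 15]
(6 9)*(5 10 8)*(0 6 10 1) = (0 6 9 10 8 5 1) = [6, 0, 2, 3, 4, 1, 9, 7, 5, 10, 8]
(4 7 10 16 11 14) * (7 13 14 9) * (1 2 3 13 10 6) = (1 2 3 13 14 4 10 16 11 9 7 6) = [0, 2, 3, 13, 10, 5, 1, 6, 8, 7, 16, 9, 12, 14, 4, 15, 11]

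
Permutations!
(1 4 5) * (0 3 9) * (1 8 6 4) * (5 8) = (0 3 9)(4 8 6) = [3, 1, 2, 9, 8, 5, 4, 7, 6, 0]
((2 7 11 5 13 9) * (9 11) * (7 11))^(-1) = (2 9 7 13 5 11)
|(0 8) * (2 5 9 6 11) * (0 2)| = 7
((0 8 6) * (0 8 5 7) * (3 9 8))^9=((0 5 7)(3 9 8 6))^9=(3 9 8 6)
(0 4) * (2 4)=(0 2 4)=[2, 1, 4, 3, 0]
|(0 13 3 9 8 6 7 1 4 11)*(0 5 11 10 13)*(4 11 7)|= |(1 11 5 7)(3 9 8 6 4 10 13)|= 28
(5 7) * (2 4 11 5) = (2 4 11 5 7) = [0, 1, 4, 3, 11, 7, 6, 2, 8, 9, 10, 5]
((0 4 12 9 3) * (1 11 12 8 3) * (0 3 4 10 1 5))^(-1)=((0 10 1 11 12 9 5)(4 8))^(-1)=(0 5 9 12 11 1 10)(4 8)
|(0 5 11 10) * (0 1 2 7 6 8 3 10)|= 21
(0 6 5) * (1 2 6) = (0 1 2 6 5) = [1, 2, 6, 3, 4, 0, 5]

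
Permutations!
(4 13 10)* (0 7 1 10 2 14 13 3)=(0 7 1 10 4 3)(2 14 13)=[7, 10, 14, 0, 3, 5, 6, 1, 8, 9, 4, 11, 12, 2, 13]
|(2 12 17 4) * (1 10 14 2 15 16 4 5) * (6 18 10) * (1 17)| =42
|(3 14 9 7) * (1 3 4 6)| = 7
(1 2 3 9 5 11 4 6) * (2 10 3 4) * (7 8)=(1 10 3 9 5 11 2 4 6)(7 8)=[0, 10, 4, 9, 6, 11, 1, 8, 7, 5, 3, 2]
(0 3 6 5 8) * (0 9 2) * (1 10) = (0 3 6 5 8 9 2)(1 10) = [3, 10, 0, 6, 4, 8, 5, 7, 9, 2, 1]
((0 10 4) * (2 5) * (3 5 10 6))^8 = ((0 6 3 5 2 10 4))^8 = (0 6 3 5 2 10 4)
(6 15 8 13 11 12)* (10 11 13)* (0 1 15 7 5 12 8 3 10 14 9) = (0 1 15 3 10 11 8 14 9)(5 12 6 7) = [1, 15, 2, 10, 4, 12, 7, 5, 14, 0, 11, 8, 6, 13, 9, 3]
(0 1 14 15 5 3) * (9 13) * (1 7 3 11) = (0 7 3)(1 14 15 5 11)(9 13) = [7, 14, 2, 0, 4, 11, 6, 3, 8, 13, 10, 1, 12, 9, 15, 5]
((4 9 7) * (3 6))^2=((3 6)(4 9 7))^2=(4 7 9)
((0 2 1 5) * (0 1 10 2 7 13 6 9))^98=((0 7 13 6 9)(1 5)(2 10))^98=(0 6 7 9 13)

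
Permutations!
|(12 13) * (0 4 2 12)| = |(0 4 2 12 13)| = 5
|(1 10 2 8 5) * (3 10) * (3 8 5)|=6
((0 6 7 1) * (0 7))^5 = (0 6)(1 7)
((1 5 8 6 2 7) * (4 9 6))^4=(1 9)(2 8)(4 7)(5 6)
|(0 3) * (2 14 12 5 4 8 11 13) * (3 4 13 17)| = |(0 4 8 11 17 3)(2 14 12 5 13)| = 30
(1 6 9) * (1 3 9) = (1 6)(3 9) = [0, 6, 2, 9, 4, 5, 1, 7, 8, 3]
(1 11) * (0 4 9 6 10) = (0 4 9 6 10)(1 11) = [4, 11, 2, 3, 9, 5, 10, 7, 8, 6, 0, 1]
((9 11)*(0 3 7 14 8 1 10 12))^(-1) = (0 12 10 1 8 14 7 3)(9 11)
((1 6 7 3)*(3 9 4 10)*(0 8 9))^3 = (0 4 1)(3 7 9)(6 8 10)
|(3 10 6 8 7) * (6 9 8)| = 5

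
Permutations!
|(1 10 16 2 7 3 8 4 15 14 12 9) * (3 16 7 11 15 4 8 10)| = |(1 3 10 7 16 2 11 15 14 12 9)| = 11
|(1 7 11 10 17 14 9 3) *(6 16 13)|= |(1 7 11 10 17 14 9 3)(6 16 13)|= 24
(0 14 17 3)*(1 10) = (0 14 17 3)(1 10) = [14, 10, 2, 0, 4, 5, 6, 7, 8, 9, 1, 11, 12, 13, 17, 15, 16, 3]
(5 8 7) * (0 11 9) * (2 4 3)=(0 11 9)(2 4 3)(5 8 7)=[11, 1, 4, 2, 3, 8, 6, 5, 7, 0, 10, 9]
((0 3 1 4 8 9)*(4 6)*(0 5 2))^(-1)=((0 3 1 6 4 8 9 5 2))^(-1)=(0 2 5 9 8 4 6 1 3)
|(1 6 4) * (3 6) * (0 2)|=|(0 2)(1 3 6 4)|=4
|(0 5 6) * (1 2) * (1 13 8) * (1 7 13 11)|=3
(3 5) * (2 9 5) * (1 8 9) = (1 8 9 5 3 2) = [0, 8, 1, 2, 4, 3, 6, 7, 9, 5]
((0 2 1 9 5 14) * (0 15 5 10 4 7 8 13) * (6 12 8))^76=(0 13 8 12 6 7 4 10 9 1 2)(5 14 15)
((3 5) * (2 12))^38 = ((2 12)(3 5))^38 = (12)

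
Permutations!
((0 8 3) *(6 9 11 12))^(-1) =(0 3 8)(6 12 11 9)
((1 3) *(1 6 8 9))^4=((1 3 6 8 9))^4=(1 9 8 6 3)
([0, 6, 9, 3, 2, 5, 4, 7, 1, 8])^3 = [0, 2, 1, 3, 8, 5, 9, 7, 4, 6]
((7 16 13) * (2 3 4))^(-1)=(2 4 3)(7 13 16)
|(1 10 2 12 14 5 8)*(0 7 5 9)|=|(0 7 5 8 1 10 2 12 14 9)|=10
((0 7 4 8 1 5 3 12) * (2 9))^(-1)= (0 12 3 5 1 8 4 7)(2 9)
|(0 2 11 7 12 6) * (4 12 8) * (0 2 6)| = 8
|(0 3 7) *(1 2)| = |(0 3 7)(1 2)| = 6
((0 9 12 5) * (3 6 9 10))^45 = (0 6 5 3 12 10 9)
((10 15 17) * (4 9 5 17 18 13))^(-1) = ((4 9 5 17 10 15 18 13))^(-1) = (4 13 18 15 10 17 5 9)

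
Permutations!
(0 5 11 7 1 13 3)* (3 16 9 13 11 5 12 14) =(0 12 14 3)(1 11 7)(9 13 16) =[12, 11, 2, 0, 4, 5, 6, 1, 8, 13, 10, 7, 14, 16, 3, 15, 9]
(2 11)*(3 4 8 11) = (2 3 4 8 11) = [0, 1, 3, 4, 8, 5, 6, 7, 11, 9, 10, 2]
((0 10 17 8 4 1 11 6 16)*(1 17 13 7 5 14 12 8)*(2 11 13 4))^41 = (0 2 5 17 16 8 7 4 6 12 13 10 11 14 1)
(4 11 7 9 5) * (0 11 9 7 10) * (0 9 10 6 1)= (0 11 6 1)(4 10 9 5)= [11, 0, 2, 3, 10, 4, 1, 7, 8, 5, 9, 6]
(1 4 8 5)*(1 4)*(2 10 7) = [0, 1, 10, 3, 8, 4, 6, 2, 5, 9, 7] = (2 10 7)(4 8 5)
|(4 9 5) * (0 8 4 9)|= |(0 8 4)(5 9)|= 6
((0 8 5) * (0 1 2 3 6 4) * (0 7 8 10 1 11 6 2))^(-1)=(0 1 10)(2 3)(4 6 11 5 8 7)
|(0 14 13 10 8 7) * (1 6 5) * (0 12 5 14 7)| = |(0 7 12 5 1 6 14 13 10 8)| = 10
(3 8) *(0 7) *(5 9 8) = (0 7)(3 5 9 8) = [7, 1, 2, 5, 4, 9, 6, 0, 3, 8]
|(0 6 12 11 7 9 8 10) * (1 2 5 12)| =|(0 6 1 2 5 12 11 7 9 8 10)| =11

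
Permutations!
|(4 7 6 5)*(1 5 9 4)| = |(1 5)(4 7 6 9)| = 4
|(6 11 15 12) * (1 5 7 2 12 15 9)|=|(15)(1 5 7 2 12 6 11 9)|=8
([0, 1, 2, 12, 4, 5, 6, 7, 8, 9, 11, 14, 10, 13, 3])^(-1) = [0, 1, 2, 14, 4, 5, 6, 7, 8, 9, 12, 10, 3, 13, 11]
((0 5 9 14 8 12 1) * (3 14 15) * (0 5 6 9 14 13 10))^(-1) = (0 10 13 3 15 9 6)(1 12 8 14 5)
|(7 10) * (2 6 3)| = 6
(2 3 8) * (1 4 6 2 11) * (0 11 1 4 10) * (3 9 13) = (0 11 4 6 2 9 13 3 8 1 10) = [11, 10, 9, 8, 6, 5, 2, 7, 1, 13, 0, 4, 12, 3]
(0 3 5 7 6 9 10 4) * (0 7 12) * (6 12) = (0 3 5 6 9 10 4 7 12) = [3, 1, 2, 5, 7, 6, 9, 12, 8, 10, 4, 11, 0]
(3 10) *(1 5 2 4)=[0, 5, 4, 10, 1, 2, 6, 7, 8, 9, 3]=(1 5 2 4)(3 10)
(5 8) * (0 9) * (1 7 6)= (0 9)(1 7 6)(5 8)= [9, 7, 2, 3, 4, 8, 1, 6, 5, 0]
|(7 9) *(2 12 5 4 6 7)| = |(2 12 5 4 6 7 9)| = 7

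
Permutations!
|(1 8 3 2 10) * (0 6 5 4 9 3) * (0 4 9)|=10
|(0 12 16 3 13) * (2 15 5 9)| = 20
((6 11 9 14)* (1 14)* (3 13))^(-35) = ((1 14 6 11 9)(3 13))^(-35) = (14)(3 13)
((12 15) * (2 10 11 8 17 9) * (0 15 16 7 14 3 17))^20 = (0 17 15 9 12 2 16 10 7 11 14 8 3)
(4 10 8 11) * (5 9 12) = (4 10 8 11)(5 9 12) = [0, 1, 2, 3, 10, 9, 6, 7, 11, 12, 8, 4, 5]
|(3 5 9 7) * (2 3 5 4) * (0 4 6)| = |(0 4 2 3 6)(5 9 7)| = 15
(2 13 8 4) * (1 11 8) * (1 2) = (1 11 8 4)(2 13) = [0, 11, 13, 3, 1, 5, 6, 7, 4, 9, 10, 8, 12, 2]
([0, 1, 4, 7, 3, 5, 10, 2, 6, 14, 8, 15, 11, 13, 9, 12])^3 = (15)(2 7 3 4)(9 14)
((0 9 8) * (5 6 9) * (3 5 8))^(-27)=((0 8)(3 5 6 9))^(-27)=(0 8)(3 5 6 9)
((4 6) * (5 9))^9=(4 6)(5 9)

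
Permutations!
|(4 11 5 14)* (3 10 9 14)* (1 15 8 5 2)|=|(1 15 8 5 3 10 9 14 4 11 2)|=11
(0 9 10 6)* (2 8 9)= (0 2 8 9 10 6)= [2, 1, 8, 3, 4, 5, 0, 7, 9, 10, 6]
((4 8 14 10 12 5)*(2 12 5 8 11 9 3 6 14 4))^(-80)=((2 12 8 4 11 9 3 6 14 10 5))^(-80)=(2 14 9 8 5 6 11 12 10 3 4)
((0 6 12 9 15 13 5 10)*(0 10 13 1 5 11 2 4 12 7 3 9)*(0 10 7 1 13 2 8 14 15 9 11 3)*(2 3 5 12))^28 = (15)(0 10 1)(6 7 12)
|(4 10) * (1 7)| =|(1 7)(4 10)| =2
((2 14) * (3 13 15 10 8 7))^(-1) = ((2 14)(3 13 15 10 8 7))^(-1) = (2 14)(3 7 8 10 15 13)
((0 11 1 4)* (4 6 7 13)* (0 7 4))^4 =(0 4 11 7 1 13 6)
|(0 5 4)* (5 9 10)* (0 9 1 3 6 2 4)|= |(0 1 3 6 2 4 9 10 5)|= 9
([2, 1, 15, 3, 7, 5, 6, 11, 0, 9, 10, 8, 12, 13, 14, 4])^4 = [7, 1, 11, 3, 0, 5, 6, 2, 4, 9, 10, 15, 12, 13, 14, 8]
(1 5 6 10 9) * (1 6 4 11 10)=(1 5 4 11 10 9 6)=[0, 5, 2, 3, 11, 4, 1, 7, 8, 6, 9, 10]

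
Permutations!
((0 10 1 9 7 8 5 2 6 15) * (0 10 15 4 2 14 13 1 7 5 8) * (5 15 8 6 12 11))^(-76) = ((0 8 6 4 2 12 11 5 14 13 1 9 15 10 7))^(-76) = (0 7 10 15 9 1 13 14 5 11 12 2 4 6 8)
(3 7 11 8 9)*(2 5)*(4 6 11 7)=(2 5)(3 4 6 11 8 9)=[0, 1, 5, 4, 6, 2, 11, 7, 9, 3, 10, 8]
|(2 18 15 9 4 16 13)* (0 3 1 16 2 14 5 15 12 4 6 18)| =14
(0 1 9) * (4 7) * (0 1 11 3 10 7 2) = (0 11 3 10 7 4 2)(1 9) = [11, 9, 0, 10, 2, 5, 6, 4, 8, 1, 7, 3]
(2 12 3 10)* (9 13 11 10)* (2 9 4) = (2 12 3 4)(9 13 11 10) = [0, 1, 12, 4, 2, 5, 6, 7, 8, 13, 9, 10, 3, 11]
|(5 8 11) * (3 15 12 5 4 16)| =8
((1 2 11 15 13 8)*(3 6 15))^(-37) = ((1 2 11 3 6 15 13 8))^(-37) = (1 3 13 2 6 8 11 15)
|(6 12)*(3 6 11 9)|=|(3 6 12 11 9)|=5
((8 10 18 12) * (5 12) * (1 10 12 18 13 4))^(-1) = ((1 10 13 4)(5 18)(8 12))^(-1) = (1 4 13 10)(5 18)(8 12)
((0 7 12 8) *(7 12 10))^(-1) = (0 8 12)(7 10)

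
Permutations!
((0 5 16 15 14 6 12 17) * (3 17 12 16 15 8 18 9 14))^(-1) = (0 17 3 15 5)(6 14 9 18 8 16)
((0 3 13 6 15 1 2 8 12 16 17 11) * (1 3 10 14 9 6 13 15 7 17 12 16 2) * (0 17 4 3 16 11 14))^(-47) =((0 10)(2 8 11 17 14 9 6 7 4 3 15 16 12))^(-47) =(0 10)(2 9 15 11 7 12 14 3 8 6 16 17 4)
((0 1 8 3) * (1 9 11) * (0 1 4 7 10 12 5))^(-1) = (0 5 12 10 7 4 11 9)(1 3 8)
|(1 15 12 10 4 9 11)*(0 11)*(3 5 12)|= |(0 11 1 15 3 5 12 10 4 9)|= 10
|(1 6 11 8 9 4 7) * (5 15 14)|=21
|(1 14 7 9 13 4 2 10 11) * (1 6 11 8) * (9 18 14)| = |(1 9 13 4 2 10 8)(6 11)(7 18 14)| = 42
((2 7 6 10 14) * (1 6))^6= (14)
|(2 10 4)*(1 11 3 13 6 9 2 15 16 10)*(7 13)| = |(1 11 3 7 13 6 9 2)(4 15 16 10)| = 8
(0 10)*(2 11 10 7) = (0 7 2 11 10) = [7, 1, 11, 3, 4, 5, 6, 2, 8, 9, 0, 10]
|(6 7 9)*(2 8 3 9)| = |(2 8 3 9 6 7)| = 6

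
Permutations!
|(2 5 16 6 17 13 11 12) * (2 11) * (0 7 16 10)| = 18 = |(0 7 16 6 17 13 2 5 10)(11 12)|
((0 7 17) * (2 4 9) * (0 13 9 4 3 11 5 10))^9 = (0 10 5 11 3 2 9 13 17 7)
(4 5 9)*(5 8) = (4 8 5 9) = [0, 1, 2, 3, 8, 9, 6, 7, 5, 4]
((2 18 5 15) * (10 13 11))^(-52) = ((2 18 5 15)(10 13 11))^(-52) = (18)(10 11 13)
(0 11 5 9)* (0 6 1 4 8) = [11, 4, 2, 3, 8, 9, 1, 7, 0, 6, 10, 5] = (0 11 5 9 6 1 4 8)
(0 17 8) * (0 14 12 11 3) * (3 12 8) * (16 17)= [16, 1, 2, 0, 4, 5, 6, 7, 14, 9, 10, 12, 11, 13, 8, 15, 17, 3]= (0 16 17 3)(8 14)(11 12)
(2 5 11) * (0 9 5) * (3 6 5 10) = (0 9 10 3 6 5 11 2) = [9, 1, 0, 6, 4, 11, 5, 7, 8, 10, 3, 2]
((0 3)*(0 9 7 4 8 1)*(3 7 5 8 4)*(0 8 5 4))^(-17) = ((0 7 3 9 4)(1 8))^(-17) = (0 9 7 4 3)(1 8)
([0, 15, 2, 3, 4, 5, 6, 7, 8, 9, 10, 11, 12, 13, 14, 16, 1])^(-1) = (1 16 15)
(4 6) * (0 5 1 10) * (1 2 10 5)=(0 1 5 2 10)(4 6)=[1, 5, 10, 3, 6, 2, 4, 7, 8, 9, 0]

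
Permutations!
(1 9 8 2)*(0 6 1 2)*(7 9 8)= (0 6 1 8)(7 9)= [6, 8, 2, 3, 4, 5, 1, 9, 0, 7]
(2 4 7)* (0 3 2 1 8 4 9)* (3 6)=[6, 8, 9, 2, 7, 5, 3, 1, 4, 0]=(0 6 3 2 9)(1 8 4 7)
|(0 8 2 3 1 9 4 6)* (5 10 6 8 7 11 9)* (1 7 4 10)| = 10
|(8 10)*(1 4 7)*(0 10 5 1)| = |(0 10 8 5 1 4 7)| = 7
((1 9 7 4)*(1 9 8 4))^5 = (9)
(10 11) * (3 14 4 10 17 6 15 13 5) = (3 14 4 10 11 17 6 15 13 5) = [0, 1, 2, 14, 10, 3, 15, 7, 8, 9, 11, 17, 12, 5, 4, 13, 16, 6]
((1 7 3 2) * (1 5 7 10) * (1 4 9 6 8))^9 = (1 9)(2 5 7 3)(4 8)(6 10)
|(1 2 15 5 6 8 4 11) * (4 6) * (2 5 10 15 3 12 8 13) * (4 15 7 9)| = |(1 5 15 10 7 9 4 11)(2 3 12 8 6 13)| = 24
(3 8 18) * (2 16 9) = [0, 1, 16, 8, 4, 5, 6, 7, 18, 2, 10, 11, 12, 13, 14, 15, 9, 17, 3] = (2 16 9)(3 8 18)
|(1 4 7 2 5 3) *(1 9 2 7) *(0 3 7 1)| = 8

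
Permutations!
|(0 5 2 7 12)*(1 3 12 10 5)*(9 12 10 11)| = 10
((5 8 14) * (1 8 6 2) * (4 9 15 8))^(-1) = (1 2 6 5 14 8 15 9 4)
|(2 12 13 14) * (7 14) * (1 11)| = |(1 11)(2 12 13 7 14)| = 10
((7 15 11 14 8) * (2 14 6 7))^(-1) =(2 8 14)(6 11 15 7)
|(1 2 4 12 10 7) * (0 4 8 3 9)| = |(0 4 12 10 7 1 2 8 3 9)| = 10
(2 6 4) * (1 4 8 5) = (1 4 2 6 8 5) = [0, 4, 6, 3, 2, 1, 8, 7, 5]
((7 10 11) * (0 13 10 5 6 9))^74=(0 10 7 6)(5 9 13 11)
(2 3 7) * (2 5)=(2 3 7 5)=[0, 1, 3, 7, 4, 2, 6, 5]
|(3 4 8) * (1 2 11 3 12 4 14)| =|(1 2 11 3 14)(4 8 12)| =15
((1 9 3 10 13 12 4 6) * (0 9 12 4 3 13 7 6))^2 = (0 13)(1 3 7)(4 9)(6 12 10)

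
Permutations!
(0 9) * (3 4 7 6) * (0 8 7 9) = [0, 1, 2, 4, 9, 5, 3, 6, 7, 8] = (3 4 9 8 7 6)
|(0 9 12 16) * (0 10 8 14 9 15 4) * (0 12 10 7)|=|(0 15 4 12 16 7)(8 14 9 10)|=12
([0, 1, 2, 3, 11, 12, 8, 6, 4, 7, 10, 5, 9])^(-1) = [0, 1, 2, 3, 8, 11, 7, 9, 6, 12, 10, 4, 5]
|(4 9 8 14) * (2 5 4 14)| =5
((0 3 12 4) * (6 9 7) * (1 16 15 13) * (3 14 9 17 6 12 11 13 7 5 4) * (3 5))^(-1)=(0 4 5 12 7 15 16 1 13 11 3 9 14)(6 17)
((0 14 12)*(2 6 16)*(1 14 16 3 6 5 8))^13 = ((0 16 2 5 8 1 14 12)(3 6))^13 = (0 1 2 12 8 16 14 5)(3 6)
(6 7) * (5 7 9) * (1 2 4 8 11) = (1 2 4 8 11)(5 7 6 9) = [0, 2, 4, 3, 8, 7, 9, 6, 11, 5, 10, 1]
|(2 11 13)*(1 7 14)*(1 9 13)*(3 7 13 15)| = 20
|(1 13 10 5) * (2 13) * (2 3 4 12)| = |(1 3 4 12 2 13 10 5)| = 8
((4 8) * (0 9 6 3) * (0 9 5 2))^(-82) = ((0 5 2)(3 9 6)(4 8))^(-82) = (0 2 5)(3 6 9)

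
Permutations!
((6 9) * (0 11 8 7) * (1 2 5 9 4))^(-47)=((0 11 8 7)(1 2 5 9 6 4))^(-47)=(0 11 8 7)(1 2 5 9 6 4)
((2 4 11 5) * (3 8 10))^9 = ((2 4 11 5)(3 8 10))^9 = (2 4 11 5)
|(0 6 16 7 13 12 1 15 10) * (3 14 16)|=|(0 6 3 14 16 7 13 12 1 15 10)|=11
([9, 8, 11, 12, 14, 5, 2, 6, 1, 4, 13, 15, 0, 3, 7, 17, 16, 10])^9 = (0 17 7 12 15 14 3 11 4 13 2 9 10 6)(1 8)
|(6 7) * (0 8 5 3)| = |(0 8 5 3)(6 7)| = 4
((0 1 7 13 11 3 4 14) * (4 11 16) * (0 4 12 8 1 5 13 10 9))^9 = (0 9 10 7 1 8 12 16 13 5)(3 11)(4 14)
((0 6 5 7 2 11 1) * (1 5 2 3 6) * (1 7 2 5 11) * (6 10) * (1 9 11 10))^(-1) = ((0 7 3 1)(2 9 11 10 6 5))^(-1) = (0 1 3 7)(2 5 6 10 11 9)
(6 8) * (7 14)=(6 8)(7 14)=[0, 1, 2, 3, 4, 5, 8, 14, 6, 9, 10, 11, 12, 13, 7]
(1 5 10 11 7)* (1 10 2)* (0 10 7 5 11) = [10, 11, 1, 3, 4, 2, 6, 7, 8, 9, 0, 5] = (0 10)(1 11 5 2)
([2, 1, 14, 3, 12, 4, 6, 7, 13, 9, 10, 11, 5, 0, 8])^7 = [14, 1, 8, 3, 12, 4, 6, 7, 0, 9, 10, 11, 5, 2, 13]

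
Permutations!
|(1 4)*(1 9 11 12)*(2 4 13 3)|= 8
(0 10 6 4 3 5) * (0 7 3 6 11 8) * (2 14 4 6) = [10, 1, 14, 5, 2, 7, 6, 3, 0, 9, 11, 8, 12, 13, 4] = (0 10 11 8)(2 14 4)(3 5 7)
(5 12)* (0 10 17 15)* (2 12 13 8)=(0 10 17 15)(2 12 5 13 8)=[10, 1, 12, 3, 4, 13, 6, 7, 2, 9, 17, 11, 5, 8, 14, 0, 16, 15]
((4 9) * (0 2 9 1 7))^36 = (9)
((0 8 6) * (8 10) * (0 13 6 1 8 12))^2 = (13)(0 12 10)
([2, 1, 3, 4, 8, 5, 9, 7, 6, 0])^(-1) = (0 9 6 8 4 3 2)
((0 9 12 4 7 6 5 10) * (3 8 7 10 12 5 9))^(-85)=(0 9)(3 5)(4 7)(6 10)(8 12)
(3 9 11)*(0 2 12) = [2, 1, 12, 9, 4, 5, 6, 7, 8, 11, 10, 3, 0] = (0 2 12)(3 9 11)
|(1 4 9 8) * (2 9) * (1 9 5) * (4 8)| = |(1 8 9 4 2 5)| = 6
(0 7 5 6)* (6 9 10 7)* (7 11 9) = [6, 1, 2, 3, 4, 7, 0, 5, 8, 10, 11, 9] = (0 6)(5 7)(9 10 11)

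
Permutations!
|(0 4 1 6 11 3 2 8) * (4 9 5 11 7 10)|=|(0 9 5 11 3 2 8)(1 6 7 10 4)|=35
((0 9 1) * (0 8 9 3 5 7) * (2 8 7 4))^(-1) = ((0 3 5 4 2 8 9 1 7))^(-1) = (0 7 1 9 8 2 4 5 3)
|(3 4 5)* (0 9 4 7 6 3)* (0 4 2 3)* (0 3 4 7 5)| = 4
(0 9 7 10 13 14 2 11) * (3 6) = (0 9 7 10 13 14 2 11)(3 6) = [9, 1, 11, 6, 4, 5, 3, 10, 8, 7, 13, 0, 12, 14, 2]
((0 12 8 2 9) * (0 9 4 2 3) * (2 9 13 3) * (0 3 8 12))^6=(2 4 9 13 8)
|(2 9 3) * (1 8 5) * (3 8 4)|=|(1 4 3 2 9 8 5)|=7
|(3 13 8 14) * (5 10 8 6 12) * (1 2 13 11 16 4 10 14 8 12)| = 8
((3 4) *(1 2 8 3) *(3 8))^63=(8)(1 4 3 2)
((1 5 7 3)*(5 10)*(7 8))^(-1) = ((1 10 5 8 7 3))^(-1) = (1 3 7 8 5 10)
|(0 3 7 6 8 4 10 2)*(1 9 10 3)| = |(0 1 9 10 2)(3 7 6 8 4)| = 5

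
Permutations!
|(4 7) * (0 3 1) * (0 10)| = 4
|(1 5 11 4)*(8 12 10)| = 12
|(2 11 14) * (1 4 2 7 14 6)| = |(1 4 2 11 6)(7 14)| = 10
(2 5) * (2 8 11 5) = (5 8 11) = [0, 1, 2, 3, 4, 8, 6, 7, 11, 9, 10, 5]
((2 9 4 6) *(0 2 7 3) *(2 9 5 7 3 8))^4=(0 3 6 4 9)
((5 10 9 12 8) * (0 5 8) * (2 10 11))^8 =((0 5 11 2 10 9 12))^8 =(0 5 11 2 10 9 12)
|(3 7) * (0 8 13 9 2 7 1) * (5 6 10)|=24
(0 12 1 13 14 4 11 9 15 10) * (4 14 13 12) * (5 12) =[4, 5, 2, 3, 11, 12, 6, 7, 8, 15, 0, 9, 1, 13, 14, 10] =(0 4 11 9 15 10)(1 5 12)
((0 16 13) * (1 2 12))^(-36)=((0 16 13)(1 2 12))^(-36)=(16)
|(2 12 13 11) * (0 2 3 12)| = |(0 2)(3 12 13 11)| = 4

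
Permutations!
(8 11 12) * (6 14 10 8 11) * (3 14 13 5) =(3 14 10 8 6 13 5)(11 12) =[0, 1, 2, 14, 4, 3, 13, 7, 6, 9, 8, 12, 11, 5, 10]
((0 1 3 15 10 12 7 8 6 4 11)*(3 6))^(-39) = (0 1 6 4 11)(3 12)(7 15)(8 10)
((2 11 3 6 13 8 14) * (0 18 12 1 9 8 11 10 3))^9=(0 3 8 18 6 14 12 13 2 1 11 10 9)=((0 18 12 1 9 8 14 2 10 3 6 13 11))^9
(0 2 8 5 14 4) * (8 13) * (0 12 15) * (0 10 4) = (0 2 13 8 5 14)(4 12 15 10) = [2, 1, 13, 3, 12, 14, 6, 7, 5, 9, 4, 11, 15, 8, 0, 10]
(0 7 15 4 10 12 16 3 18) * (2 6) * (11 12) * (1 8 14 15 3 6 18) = (0 7 3 1 8 14 15 4 10 11 12 16 6 2 18) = [7, 8, 18, 1, 10, 5, 2, 3, 14, 9, 11, 12, 16, 13, 15, 4, 6, 17, 0]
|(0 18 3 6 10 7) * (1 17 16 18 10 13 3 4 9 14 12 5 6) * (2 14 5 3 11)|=42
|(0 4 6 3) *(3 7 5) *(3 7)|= |(0 4 6 3)(5 7)|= 4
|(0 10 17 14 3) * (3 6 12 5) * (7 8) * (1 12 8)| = |(0 10 17 14 6 8 7 1 12 5 3)| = 11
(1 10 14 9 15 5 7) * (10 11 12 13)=(1 11 12 13 10 14 9 15 5 7)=[0, 11, 2, 3, 4, 7, 6, 1, 8, 15, 14, 12, 13, 10, 9, 5]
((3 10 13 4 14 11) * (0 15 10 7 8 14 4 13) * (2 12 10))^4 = (0 10 12 2 15)(3 11 14 8 7)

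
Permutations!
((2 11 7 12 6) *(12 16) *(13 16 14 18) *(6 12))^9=(2 11 7 14 18 13 16 6)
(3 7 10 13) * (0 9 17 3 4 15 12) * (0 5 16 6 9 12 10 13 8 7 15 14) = (0 12 5 16 6 9 17 3 15 10 8 7 13 4 14) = [12, 1, 2, 15, 14, 16, 9, 13, 7, 17, 8, 11, 5, 4, 0, 10, 6, 3]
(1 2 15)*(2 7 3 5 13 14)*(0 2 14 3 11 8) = [2, 7, 15, 5, 4, 13, 6, 11, 0, 9, 10, 8, 12, 3, 14, 1] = (0 2 15 1 7 11 8)(3 5 13)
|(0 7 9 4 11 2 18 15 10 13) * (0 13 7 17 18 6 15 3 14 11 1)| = 14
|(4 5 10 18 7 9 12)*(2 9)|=|(2 9 12 4 5 10 18 7)|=8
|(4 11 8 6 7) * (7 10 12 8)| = 12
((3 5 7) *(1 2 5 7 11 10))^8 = (1 11 2 10 5) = ((1 2 5 11 10)(3 7))^8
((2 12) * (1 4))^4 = (12)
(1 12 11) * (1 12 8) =(1 8)(11 12) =[0, 8, 2, 3, 4, 5, 6, 7, 1, 9, 10, 12, 11]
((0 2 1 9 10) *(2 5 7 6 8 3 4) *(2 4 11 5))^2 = (0 1 10 2 9)(3 5 6)(7 8 11)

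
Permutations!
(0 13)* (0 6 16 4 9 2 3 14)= (0 13 6 16 4 9 2 3 14)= [13, 1, 3, 14, 9, 5, 16, 7, 8, 2, 10, 11, 12, 6, 0, 15, 4]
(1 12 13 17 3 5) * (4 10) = (1 12 13 17 3 5)(4 10) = [0, 12, 2, 5, 10, 1, 6, 7, 8, 9, 4, 11, 13, 17, 14, 15, 16, 3]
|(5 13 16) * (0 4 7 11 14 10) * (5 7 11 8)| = |(0 4 11 14 10)(5 13 16 7 8)| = 5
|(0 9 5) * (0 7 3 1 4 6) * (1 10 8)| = 10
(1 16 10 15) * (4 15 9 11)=(1 16 10 9 11 4 15)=[0, 16, 2, 3, 15, 5, 6, 7, 8, 11, 9, 4, 12, 13, 14, 1, 10]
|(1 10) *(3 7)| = |(1 10)(3 7)| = 2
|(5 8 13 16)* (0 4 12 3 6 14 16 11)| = 11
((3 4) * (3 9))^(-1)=(3 9 4)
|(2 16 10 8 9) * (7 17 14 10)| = 8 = |(2 16 7 17 14 10 8 9)|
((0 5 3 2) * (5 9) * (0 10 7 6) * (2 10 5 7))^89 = (0 9 7 6)(2 5 3 10)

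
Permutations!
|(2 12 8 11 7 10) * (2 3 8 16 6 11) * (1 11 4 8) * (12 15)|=35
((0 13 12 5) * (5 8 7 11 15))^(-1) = (0 5 15 11 7 8 12 13)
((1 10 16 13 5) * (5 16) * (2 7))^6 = ((1 10 5)(2 7)(13 16))^6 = (16)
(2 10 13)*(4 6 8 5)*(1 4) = [0, 4, 10, 3, 6, 1, 8, 7, 5, 9, 13, 11, 12, 2] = (1 4 6 8 5)(2 10 13)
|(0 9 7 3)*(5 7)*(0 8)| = |(0 9 5 7 3 8)| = 6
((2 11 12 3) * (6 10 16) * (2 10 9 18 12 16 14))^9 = ((2 11 16 6 9 18 12 3 10 14))^9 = (2 14 10 3 12 18 9 6 16 11)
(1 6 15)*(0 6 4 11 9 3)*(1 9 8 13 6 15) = [15, 4, 2, 0, 11, 5, 1, 7, 13, 3, 10, 8, 12, 6, 14, 9] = (0 15 9 3)(1 4 11 8 13 6)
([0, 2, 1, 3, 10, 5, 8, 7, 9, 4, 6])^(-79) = (1 2)(4 10 6 8 9)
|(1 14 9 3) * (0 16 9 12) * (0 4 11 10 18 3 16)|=8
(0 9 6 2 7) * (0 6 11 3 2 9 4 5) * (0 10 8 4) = (2 7 6 9 11 3)(4 5 10 8) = [0, 1, 7, 2, 5, 10, 9, 6, 4, 11, 8, 3]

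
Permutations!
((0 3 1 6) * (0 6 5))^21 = (6)(0 3 1 5)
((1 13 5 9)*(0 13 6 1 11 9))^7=((0 13 5)(1 6)(9 11))^7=(0 13 5)(1 6)(9 11)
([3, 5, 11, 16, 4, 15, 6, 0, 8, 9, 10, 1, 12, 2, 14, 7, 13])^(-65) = [11, 3, 7, 1, 4, 16, 6, 2, 8, 9, 10, 0, 12, 15, 14, 13, 5]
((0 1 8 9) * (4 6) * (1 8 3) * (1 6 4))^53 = ((0 8 9)(1 3 6))^53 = (0 9 8)(1 6 3)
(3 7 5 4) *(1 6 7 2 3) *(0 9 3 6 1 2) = (0 9 3)(2 6 7 5 4) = [9, 1, 6, 0, 2, 4, 7, 5, 8, 3]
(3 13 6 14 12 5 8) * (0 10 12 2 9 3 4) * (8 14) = (0 10 12 5 14 2 9 3 13 6 8 4) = [10, 1, 9, 13, 0, 14, 8, 7, 4, 3, 12, 11, 5, 6, 2]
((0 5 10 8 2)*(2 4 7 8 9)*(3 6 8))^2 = (0 10 2 5 9)(3 8 7 6 4)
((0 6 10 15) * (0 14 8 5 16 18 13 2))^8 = ((0 6 10 15 14 8 5 16 18 13 2))^8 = (0 18 8 10 2 16 14 6 13 5 15)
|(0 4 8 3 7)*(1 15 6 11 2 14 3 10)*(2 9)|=|(0 4 8 10 1 15 6 11 9 2 14 3 7)|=13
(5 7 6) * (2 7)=(2 7 6 5)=[0, 1, 7, 3, 4, 2, 5, 6]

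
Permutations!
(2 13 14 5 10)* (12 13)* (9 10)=(2 12 13 14 5 9 10)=[0, 1, 12, 3, 4, 9, 6, 7, 8, 10, 2, 11, 13, 14, 5]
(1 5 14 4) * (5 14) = (1 14 4) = [0, 14, 2, 3, 1, 5, 6, 7, 8, 9, 10, 11, 12, 13, 4]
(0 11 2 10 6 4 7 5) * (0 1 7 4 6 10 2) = [11, 7, 2, 3, 4, 1, 6, 5, 8, 9, 10, 0] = (0 11)(1 7 5)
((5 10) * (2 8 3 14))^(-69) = (2 14 3 8)(5 10)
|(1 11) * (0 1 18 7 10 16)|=7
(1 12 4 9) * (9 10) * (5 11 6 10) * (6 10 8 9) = [0, 12, 2, 3, 5, 11, 8, 7, 9, 1, 6, 10, 4] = (1 12 4 5 11 10 6 8 9)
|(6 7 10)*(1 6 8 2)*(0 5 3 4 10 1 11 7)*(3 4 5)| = 11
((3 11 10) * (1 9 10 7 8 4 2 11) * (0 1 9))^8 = ((0 1)(2 11 7 8 4)(3 9 10))^8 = (2 8 11 4 7)(3 10 9)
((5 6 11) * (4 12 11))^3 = ((4 12 11 5 6))^3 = (4 5 12 6 11)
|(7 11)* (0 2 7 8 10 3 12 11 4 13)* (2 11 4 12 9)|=11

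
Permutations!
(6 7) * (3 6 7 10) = (3 6 10) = [0, 1, 2, 6, 4, 5, 10, 7, 8, 9, 3]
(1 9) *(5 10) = (1 9)(5 10) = [0, 9, 2, 3, 4, 10, 6, 7, 8, 1, 5]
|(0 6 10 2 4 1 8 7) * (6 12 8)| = 20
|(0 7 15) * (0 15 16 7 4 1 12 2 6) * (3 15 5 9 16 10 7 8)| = 6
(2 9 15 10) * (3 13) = (2 9 15 10)(3 13) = [0, 1, 9, 13, 4, 5, 6, 7, 8, 15, 2, 11, 12, 3, 14, 10]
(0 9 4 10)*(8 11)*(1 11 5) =(0 9 4 10)(1 11 8 5) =[9, 11, 2, 3, 10, 1, 6, 7, 5, 4, 0, 8]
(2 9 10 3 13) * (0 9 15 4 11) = (0 9 10 3 13 2 15 4 11) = [9, 1, 15, 13, 11, 5, 6, 7, 8, 10, 3, 0, 12, 2, 14, 4]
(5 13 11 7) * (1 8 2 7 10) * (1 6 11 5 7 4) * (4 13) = [0, 8, 13, 3, 1, 4, 11, 7, 2, 9, 6, 10, 12, 5] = (1 8 2 13 5 4)(6 11 10)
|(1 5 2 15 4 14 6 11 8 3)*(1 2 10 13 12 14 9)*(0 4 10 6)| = 15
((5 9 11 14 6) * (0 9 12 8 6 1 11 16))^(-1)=(0 16 9)(1 14 11)(5 6 8 12)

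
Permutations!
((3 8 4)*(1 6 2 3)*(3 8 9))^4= (9)(1 4 8 2 6)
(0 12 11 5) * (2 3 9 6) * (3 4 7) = (0 12 11 5)(2 4 7 3 9 6) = [12, 1, 4, 9, 7, 0, 2, 3, 8, 6, 10, 5, 11]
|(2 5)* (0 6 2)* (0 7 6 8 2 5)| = |(0 8 2)(5 7 6)| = 3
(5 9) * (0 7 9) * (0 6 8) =(0 7 9 5 6 8) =[7, 1, 2, 3, 4, 6, 8, 9, 0, 5]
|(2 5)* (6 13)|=2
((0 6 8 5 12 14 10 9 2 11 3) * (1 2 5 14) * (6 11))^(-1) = (0 3 11)(1 12 5 9 10 14 8 6 2)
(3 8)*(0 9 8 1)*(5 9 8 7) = (0 8 3 1)(5 9 7) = [8, 0, 2, 1, 4, 9, 6, 5, 3, 7]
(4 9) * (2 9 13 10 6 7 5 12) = (2 9 4 13 10 6 7 5 12) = [0, 1, 9, 3, 13, 12, 7, 5, 8, 4, 6, 11, 2, 10]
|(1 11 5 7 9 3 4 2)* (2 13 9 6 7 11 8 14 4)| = 8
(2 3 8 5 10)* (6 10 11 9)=(2 3 8 5 11 9 6 10)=[0, 1, 3, 8, 4, 11, 10, 7, 5, 6, 2, 9]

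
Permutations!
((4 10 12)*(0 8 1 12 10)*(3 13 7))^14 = ((0 8 1 12 4)(3 13 7))^14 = (0 4 12 1 8)(3 7 13)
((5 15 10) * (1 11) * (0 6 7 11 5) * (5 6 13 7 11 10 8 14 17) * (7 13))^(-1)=((0 7 10)(1 6 11)(5 15 8 14 17))^(-1)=(0 10 7)(1 11 6)(5 17 14 8 15)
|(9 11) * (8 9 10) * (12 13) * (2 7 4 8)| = 14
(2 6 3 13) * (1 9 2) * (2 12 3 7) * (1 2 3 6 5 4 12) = (1 9)(2 5 4 12 6 7 3 13) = [0, 9, 5, 13, 12, 4, 7, 3, 8, 1, 10, 11, 6, 2]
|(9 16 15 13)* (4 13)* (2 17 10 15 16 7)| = 8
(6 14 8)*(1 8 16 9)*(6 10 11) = (1 8 10 11 6 14 16 9) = [0, 8, 2, 3, 4, 5, 14, 7, 10, 1, 11, 6, 12, 13, 16, 15, 9]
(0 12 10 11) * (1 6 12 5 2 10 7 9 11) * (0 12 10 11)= (0 5 2 11 12 7 9)(1 6 10)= [5, 6, 11, 3, 4, 2, 10, 9, 8, 0, 1, 12, 7]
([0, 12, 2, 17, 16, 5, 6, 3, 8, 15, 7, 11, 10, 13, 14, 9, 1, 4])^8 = [0, 1, 2, 3, 4, 5, 6, 7, 8, 9, 10, 11, 12, 13, 14, 15, 16, 17]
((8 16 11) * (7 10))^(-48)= ((7 10)(8 16 11))^(-48)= (16)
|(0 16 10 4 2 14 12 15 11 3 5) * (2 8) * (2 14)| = |(0 16 10 4 8 14 12 15 11 3 5)| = 11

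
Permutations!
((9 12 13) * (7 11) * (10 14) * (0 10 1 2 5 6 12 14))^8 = (14)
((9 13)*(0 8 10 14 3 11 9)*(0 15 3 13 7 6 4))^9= (0 7 3 14)(4 9 15 10)(6 11 13 8)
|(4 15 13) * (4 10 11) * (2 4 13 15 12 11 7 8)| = 8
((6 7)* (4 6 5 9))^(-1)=(4 9 5 7 6)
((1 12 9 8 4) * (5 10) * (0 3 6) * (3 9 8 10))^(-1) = (0 6 3 5 10 9)(1 4 8 12)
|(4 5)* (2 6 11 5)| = 5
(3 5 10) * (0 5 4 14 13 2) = (0 5 10 3 4 14 13 2) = [5, 1, 0, 4, 14, 10, 6, 7, 8, 9, 3, 11, 12, 2, 13]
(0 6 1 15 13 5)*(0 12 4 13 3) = (0 6 1 15 3)(4 13 5 12) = [6, 15, 2, 0, 13, 12, 1, 7, 8, 9, 10, 11, 4, 5, 14, 3]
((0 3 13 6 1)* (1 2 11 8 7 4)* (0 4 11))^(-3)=(0 13 2 3 6)(1 4)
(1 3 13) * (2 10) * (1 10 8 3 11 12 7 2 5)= [0, 11, 8, 13, 4, 1, 6, 2, 3, 9, 5, 12, 7, 10]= (1 11 12 7 2 8 3 13 10 5)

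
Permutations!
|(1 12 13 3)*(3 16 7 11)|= |(1 12 13 16 7 11 3)|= 7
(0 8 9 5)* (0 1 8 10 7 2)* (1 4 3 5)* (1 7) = (0 10 1 8 9 7 2)(3 5 4) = [10, 8, 0, 5, 3, 4, 6, 2, 9, 7, 1]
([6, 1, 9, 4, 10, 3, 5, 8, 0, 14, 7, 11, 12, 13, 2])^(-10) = [7, 1, 14, 6, 5, 0, 8, 4, 10, 2, 3, 11, 12, 13, 9]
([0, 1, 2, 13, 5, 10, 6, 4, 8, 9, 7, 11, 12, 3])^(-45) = [0, 1, 2, 13, 7, 4, 6, 10, 8, 9, 5, 11, 12, 3]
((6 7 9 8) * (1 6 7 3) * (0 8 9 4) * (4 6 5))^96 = ((9)(0 8 7 6 3 1 5 4))^96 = (9)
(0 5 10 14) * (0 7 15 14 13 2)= (0 5 10 13 2)(7 15 14)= [5, 1, 0, 3, 4, 10, 6, 15, 8, 9, 13, 11, 12, 2, 7, 14]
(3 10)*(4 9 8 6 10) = (3 4 9 8 6 10) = [0, 1, 2, 4, 9, 5, 10, 7, 6, 8, 3]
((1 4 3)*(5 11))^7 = ((1 4 3)(5 11))^7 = (1 4 3)(5 11)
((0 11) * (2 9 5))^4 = ((0 11)(2 9 5))^4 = (11)(2 9 5)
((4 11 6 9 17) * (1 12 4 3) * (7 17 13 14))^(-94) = ((1 12 4 11 6 9 13 14 7 17 3))^(-94) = (1 9 3 6 17 11 7 4 14 12 13)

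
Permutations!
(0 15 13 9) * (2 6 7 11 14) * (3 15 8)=(0 8 3 15 13 9)(2 6 7 11 14)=[8, 1, 6, 15, 4, 5, 7, 11, 3, 0, 10, 14, 12, 9, 2, 13]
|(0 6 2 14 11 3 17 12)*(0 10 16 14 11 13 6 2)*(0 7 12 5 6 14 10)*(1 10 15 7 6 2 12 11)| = 10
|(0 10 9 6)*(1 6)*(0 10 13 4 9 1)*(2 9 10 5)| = |(0 13 4 10 1 6 5 2 9)| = 9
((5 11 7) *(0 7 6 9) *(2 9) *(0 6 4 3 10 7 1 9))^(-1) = ((0 1 9 6 2)(3 10 7 5 11 4))^(-1) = (0 2 6 9 1)(3 4 11 5 7 10)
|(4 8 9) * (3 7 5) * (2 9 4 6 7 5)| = |(2 9 6 7)(3 5)(4 8)| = 4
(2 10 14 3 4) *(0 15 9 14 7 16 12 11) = (0 15 9 14 3 4 2 10 7 16 12 11) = [15, 1, 10, 4, 2, 5, 6, 16, 8, 14, 7, 0, 11, 13, 3, 9, 12]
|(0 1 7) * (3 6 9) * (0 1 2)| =|(0 2)(1 7)(3 6 9)| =6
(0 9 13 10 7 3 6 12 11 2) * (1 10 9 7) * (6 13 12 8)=[7, 10, 0, 13, 4, 5, 8, 3, 6, 12, 1, 2, 11, 9]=(0 7 3 13 9 12 11 2)(1 10)(6 8)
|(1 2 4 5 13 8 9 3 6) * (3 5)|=20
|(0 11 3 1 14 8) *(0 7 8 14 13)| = |(14)(0 11 3 1 13)(7 8)| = 10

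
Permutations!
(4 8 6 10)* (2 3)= (2 3)(4 8 6 10)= [0, 1, 3, 2, 8, 5, 10, 7, 6, 9, 4]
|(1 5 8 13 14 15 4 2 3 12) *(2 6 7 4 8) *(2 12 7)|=60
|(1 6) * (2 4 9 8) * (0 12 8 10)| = 14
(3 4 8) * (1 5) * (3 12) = (1 5)(3 4 8 12) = [0, 5, 2, 4, 8, 1, 6, 7, 12, 9, 10, 11, 3]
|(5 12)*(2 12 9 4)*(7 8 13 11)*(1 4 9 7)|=9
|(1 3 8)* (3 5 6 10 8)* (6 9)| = |(1 5 9 6 10 8)| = 6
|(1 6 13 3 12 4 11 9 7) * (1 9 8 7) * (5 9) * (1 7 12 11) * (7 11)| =11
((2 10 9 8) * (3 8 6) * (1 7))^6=((1 7)(2 10 9 6 3 8))^6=(10)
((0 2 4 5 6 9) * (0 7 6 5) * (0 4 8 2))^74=(6 7 9)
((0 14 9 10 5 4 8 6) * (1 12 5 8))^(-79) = ((0 14 9 10 8 6)(1 12 5 4))^(-79) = (0 6 8 10 9 14)(1 12 5 4)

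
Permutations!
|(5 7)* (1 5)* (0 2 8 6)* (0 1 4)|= |(0 2 8 6 1 5 7 4)|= 8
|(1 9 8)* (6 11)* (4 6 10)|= |(1 9 8)(4 6 11 10)|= 12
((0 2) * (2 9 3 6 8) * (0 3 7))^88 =(0 9 7)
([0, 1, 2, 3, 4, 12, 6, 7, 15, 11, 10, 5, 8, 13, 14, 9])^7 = [0, 1, 2, 3, 4, 12, 6, 7, 15, 11, 10, 5, 8, 13, 14, 9]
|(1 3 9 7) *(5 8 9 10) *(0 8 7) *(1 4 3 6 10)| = |(0 8 9)(1 6 10 5 7 4 3)| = 21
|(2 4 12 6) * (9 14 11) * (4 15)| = 15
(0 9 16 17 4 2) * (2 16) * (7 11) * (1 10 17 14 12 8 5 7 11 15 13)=(0 9 2)(1 10 17 4 16 14 12 8 5 7 15 13)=[9, 10, 0, 3, 16, 7, 6, 15, 5, 2, 17, 11, 8, 1, 12, 13, 14, 4]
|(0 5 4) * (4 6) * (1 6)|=|(0 5 1 6 4)|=5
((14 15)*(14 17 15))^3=((15 17))^3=(15 17)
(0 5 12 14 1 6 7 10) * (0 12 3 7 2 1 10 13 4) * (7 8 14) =(0 5 3 8 14 10 12 7 13 4)(1 6 2) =[5, 6, 1, 8, 0, 3, 2, 13, 14, 9, 12, 11, 7, 4, 10]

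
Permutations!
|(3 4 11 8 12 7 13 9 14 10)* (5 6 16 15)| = 20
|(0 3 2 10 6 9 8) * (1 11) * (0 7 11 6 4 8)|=11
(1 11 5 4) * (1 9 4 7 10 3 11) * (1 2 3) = (1 2 3 11 5 7 10)(4 9) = [0, 2, 3, 11, 9, 7, 6, 10, 8, 4, 1, 5]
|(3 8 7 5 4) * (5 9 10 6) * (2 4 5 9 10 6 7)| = |(2 4 3 8)(6 9)(7 10)| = 4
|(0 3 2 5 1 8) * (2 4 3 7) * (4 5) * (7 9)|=|(0 9 7 2 4 3 5 1 8)|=9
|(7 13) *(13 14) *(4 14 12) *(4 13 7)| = 5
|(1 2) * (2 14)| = |(1 14 2)| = 3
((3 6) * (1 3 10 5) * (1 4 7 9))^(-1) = (1 9 7 4 5 10 6 3)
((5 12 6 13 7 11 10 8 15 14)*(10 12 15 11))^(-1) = (5 14 15)(6 12 11 8 10 7 13)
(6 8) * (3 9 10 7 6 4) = [0, 1, 2, 9, 3, 5, 8, 6, 4, 10, 7] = (3 9 10 7 6 8 4)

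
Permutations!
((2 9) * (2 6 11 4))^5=((2 9 6 11 4))^5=(11)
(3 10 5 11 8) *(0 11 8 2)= (0 11 2)(3 10 5 8)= [11, 1, 0, 10, 4, 8, 6, 7, 3, 9, 5, 2]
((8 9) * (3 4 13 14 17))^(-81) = (3 17 14 13 4)(8 9)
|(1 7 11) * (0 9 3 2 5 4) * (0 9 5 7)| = 9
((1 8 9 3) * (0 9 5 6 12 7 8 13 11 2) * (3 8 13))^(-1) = ((0 9 8 5 6 12 7 13 11 2)(1 3))^(-1) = (0 2 11 13 7 12 6 5 8 9)(1 3)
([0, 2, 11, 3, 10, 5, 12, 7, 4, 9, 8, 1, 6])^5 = [0, 11, 1, 3, 8, 5, 12, 7, 10, 9, 4, 2, 6]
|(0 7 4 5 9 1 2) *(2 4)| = 12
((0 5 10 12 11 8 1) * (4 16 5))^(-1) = ((0 4 16 5 10 12 11 8 1))^(-1) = (0 1 8 11 12 10 5 16 4)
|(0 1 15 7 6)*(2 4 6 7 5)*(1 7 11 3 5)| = 8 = |(0 7 11 3 5 2 4 6)(1 15)|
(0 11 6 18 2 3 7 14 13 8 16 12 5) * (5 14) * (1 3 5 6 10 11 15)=(0 15 1 3 7 6 18 2 5)(8 16 12 14 13)(10 11)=[15, 3, 5, 7, 4, 0, 18, 6, 16, 9, 11, 10, 14, 8, 13, 1, 12, 17, 2]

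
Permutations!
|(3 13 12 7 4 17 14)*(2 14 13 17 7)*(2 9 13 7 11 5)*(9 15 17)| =12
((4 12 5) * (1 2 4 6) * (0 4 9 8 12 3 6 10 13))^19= (0 8 3 5 1 13 9 4 12 6 10 2)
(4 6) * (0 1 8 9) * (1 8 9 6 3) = (0 8 6 4 3 1 9) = [8, 9, 2, 1, 3, 5, 4, 7, 6, 0]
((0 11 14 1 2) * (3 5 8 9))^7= ((0 11 14 1 2)(3 5 8 9))^7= (0 14 2 11 1)(3 9 8 5)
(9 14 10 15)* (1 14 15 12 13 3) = [0, 14, 2, 1, 4, 5, 6, 7, 8, 15, 12, 11, 13, 3, 10, 9] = (1 14 10 12 13 3)(9 15)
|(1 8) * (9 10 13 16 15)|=10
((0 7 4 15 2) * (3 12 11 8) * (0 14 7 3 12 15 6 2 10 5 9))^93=(0 10)(2 4 14 6 7)(3 5)(9 15)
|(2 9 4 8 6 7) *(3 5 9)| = 8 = |(2 3 5 9 4 8 6 7)|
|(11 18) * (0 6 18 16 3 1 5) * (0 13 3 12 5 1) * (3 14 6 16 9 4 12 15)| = 36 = |(0 16 15 3)(4 12 5 13 14 6 18 11 9)|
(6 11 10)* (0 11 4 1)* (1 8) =[11, 0, 2, 3, 8, 5, 4, 7, 1, 9, 6, 10] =(0 11 10 6 4 8 1)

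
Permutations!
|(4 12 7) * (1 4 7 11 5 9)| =|(1 4 12 11 5 9)| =6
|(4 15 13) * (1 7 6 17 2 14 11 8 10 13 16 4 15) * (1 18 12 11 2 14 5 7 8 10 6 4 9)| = |(1 8 6 17 14 2 5 7 4 18 12 11 10 13 15 16 9)| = 17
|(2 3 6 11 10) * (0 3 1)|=7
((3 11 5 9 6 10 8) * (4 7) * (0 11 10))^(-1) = (0 6 9 5 11)(3 8 10)(4 7) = ((0 11 5 9 6)(3 10 8)(4 7))^(-1)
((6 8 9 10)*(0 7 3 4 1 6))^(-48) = (0 8 4)(1 7 9)(3 10 6)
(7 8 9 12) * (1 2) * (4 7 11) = (1 2)(4 7 8 9 12 11) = [0, 2, 1, 3, 7, 5, 6, 8, 9, 12, 10, 4, 11]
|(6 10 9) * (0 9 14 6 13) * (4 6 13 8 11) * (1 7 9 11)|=28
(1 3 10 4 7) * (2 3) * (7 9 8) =(1 2 3 10 4 9 8 7) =[0, 2, 3, 10, 9, 5, 6, 1, 7, 8, 4]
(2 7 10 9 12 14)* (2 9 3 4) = (2 7 10 3 4)(9 12 14) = [0, 1, 7, 4, 2, 5, 6, 10, 8, 12, 3, 11, 14, 13, 9]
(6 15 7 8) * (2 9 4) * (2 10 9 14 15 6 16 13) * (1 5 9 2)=(1 5 9 4 10 2 14 15 7 8 16 13)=[0, 5, 14, 3, 10, 9, 6, 8, 16, 4, 2, 11, 12, 1, 15, 7, 13]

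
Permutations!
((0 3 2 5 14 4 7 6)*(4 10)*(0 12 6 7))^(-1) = (0 4 10 14 5 2 3)(6 12)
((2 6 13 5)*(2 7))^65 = ((2 6 13 5 7))^65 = (13)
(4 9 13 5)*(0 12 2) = (0 12 2)(4 9 13 5) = [12, 1, 0, 3, 9, 4, 6, 7, 8, 13, 10, 11, 2, 5]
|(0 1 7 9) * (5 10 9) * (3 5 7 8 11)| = 8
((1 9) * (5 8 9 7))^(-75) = ((1 7 5 8 9))^(-75) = (9)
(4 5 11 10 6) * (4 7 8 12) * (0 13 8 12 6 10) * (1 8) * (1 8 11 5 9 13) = (0 1 11)(4 9 13 8 6 7 12) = [1, 11, 2, 3, 9, 5, 7, 12, 6, 13, 10, 0, 4, 8]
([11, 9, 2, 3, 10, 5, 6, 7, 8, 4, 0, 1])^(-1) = [10, 11, 2, 3, 9, 5, 6, 7, 8, 1, 4, 0]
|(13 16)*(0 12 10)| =6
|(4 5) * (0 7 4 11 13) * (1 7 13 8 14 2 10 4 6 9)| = 28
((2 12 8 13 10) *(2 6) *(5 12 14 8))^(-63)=((2 14 8 13 10 6)(5 12))^(-63)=(2 13)(5 12)(6 8)(10 14)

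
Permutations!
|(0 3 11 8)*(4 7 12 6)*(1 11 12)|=9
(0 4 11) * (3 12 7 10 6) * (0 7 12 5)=(12)(0 4 11 7 10 6 3 5)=[4, 1, 2, 5, 11, 0, 3, 10, 8, 9, 6, 7, 12]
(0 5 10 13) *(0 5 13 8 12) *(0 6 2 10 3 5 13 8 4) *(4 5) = (13)(0 8 12 6 2 10 5 3 4) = [8, 1, 10, 4, 0, 3, 2, 7, 12, 9, 5, 11, 6, 13]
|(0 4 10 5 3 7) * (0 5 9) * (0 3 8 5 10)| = 4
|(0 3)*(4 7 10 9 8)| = 10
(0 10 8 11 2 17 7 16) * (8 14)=(0 10 14 8 11 2 17 7 16)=[10, 1, 17, 3, 4, 5, 6, 16, 11, 9, 14, 2, 12, 13, 8, 15, 0, 7]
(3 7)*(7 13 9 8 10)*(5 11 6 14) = (3 13 9 8 10 7)(5 11 6 14) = [0, 1, 2, 13, 4, 11, 14, 3, 10, 8, 7, 6, 12, 9, 5]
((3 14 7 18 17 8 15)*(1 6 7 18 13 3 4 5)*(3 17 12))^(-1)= (1 5 4 15 8 17 13 7 6)(3 12 18 14)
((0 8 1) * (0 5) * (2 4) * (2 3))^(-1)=((0 8 1 5)(2 4 3))^(-1)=(0 5 1 8)(2 3 4)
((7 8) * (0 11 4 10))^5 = (0 11 4 10)(7 8)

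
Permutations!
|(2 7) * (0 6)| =|(0 6)(2 7)| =2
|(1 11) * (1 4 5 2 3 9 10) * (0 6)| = 8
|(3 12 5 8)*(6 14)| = |(3 12 5 8)(6 14)| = 4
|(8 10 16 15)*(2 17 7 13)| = 4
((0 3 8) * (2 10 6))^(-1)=(0 8 3)(2 6 10)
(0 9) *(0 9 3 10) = (0 3 10) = [3, 1, 2, 10, 4, 5, 6, 7, 8, 9, 0]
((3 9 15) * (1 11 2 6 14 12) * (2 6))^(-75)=((1 11 6 14 12)(3 9 15))^(-75)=(15)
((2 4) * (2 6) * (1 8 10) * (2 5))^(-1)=(1 10 8)(2 5 6 4)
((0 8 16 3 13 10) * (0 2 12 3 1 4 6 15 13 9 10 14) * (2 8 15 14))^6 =((0 15 13 2 12 3 9 10 8 16 1 4 6 14))^6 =(0 9 6 12 1 13 8)(2 16 15 10 14 3 4)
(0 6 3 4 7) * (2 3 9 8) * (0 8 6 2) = (0 2 3 4 7 8)(6 9) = [2, 1, 3, 4, 7, 5, 9, 8, 0, 6]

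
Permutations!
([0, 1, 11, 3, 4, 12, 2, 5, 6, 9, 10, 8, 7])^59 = (2 6 8 11)(5 7 12)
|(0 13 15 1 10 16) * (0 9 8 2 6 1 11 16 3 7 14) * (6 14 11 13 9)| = |(0 9 8 2 14)(1 10 3 7 11 16 6)(13 15)| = 70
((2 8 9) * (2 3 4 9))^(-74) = ((2 8)(3 4 9))^(-74) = (3 4 9)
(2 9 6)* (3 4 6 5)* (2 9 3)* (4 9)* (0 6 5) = [6, 1, 3, 9, 5, 2, 4, 7, 8, 0] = (0 6 4 5 2 3 9)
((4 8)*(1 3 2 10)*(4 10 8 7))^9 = (1 10 8 2 3)(4 7)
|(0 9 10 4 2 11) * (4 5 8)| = 8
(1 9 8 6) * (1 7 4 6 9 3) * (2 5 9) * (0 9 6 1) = (0 9 8 2 5 6 7 4 1 3) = [9, 3, 5, 0, 1, 6, 7, 4, 2, 8]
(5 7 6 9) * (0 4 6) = [4, 1, 2, 3, 6, 7, 9, 0, 8, 5] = (0 4 6 9 5 7)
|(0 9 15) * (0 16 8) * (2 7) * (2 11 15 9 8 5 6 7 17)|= 6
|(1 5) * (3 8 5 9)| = 5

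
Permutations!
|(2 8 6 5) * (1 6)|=5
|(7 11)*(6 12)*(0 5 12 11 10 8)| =|(0 5 12 6 11 7 10 8)| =8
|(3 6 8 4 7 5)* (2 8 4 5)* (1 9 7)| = |(1 9 7 2 8 5 3 6 4)| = 9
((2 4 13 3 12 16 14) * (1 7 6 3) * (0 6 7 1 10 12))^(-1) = ((0 6 3)(2 4 13 10 12 16 14))^(-1) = (0 3 6)(2 14 16 12 10 13 4)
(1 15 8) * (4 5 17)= (1 15 8)(4 5 17)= [0, 15, 2, 3, 5, 17, 6, 7, 1, 9, 10, 11, 12, 13, 14, 8, 16, 4]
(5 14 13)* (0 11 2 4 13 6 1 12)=(0 11 2 4 13 5 14 6 1 12)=[11, 12, 4, 3, 13, 14, 1, 7, 8, 9, 10, 2, 0, 5, 6]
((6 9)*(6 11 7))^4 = ((6 9 11 7))^4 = (11)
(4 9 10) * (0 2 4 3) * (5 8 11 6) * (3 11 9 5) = (0 2 4 5 8 9 10 11 6 3) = [2, 1, 4, 0, 5, 8, 3, 7, 9, 10, 11, 6]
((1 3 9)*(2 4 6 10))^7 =(1 3 9)(2 10 6 4)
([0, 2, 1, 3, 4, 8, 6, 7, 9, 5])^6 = (9)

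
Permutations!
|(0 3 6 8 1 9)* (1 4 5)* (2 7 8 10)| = 11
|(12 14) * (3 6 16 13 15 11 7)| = |(3 6 16 13 15 11 7)(12 14)| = 14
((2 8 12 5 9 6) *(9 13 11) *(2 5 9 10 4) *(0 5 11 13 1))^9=(13)(2 8 12 9 6 11 10 4)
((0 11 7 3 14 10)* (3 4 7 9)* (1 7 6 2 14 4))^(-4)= (0 6 11 2 9 14 3 10 4)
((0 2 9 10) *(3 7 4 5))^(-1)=(0 10 9 2)(3 5 4 7)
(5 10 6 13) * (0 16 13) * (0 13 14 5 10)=(0 16 14 5)(6 13 10)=[16, 1, 2, 3, 4, 0, 13, 7, 8, 9, 6, 11, 12, 10, 5, 15, 14]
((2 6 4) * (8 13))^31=(2 6 4)(8 13)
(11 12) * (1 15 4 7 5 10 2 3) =(1 15 4 7 5 10 2 3)(11 12) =[0, 15, 3, 1, 7, 10, 6, 5, 8, 9, 2, 12, 11, 13, 14, 4]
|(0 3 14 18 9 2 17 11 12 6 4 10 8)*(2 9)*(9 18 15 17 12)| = 14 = |(0 3 14 15 17 11 9 18 2 12 6 4 10 8)|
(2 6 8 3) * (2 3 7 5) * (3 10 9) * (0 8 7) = (0 8)(2 6 7 5)(3 10 9) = [8, 1, 6, 10, 4, 2, 7, 5, 0, 3, 9]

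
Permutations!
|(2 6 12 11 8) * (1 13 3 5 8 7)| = |(1 13 3 5 8 2 6 12 11 7)| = 10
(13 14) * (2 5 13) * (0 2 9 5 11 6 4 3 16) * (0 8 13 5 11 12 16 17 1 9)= (0 2 12 16 8 13 14)(1 9 11 6 4 3 17)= [2, 9, 12, 17, 3, 5, 4, 7, 13, 11, 10, 6, 16, 14, 0, 15, 8, 1]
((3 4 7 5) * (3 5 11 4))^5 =((4 7 11))^5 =(4 11 7)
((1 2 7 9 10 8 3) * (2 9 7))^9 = (1 3 8 10 9)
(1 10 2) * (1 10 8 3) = [0, 8, 10, 1, 4, 5, 6, 7, 3, 9, 2] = (1 8 3)(2 10)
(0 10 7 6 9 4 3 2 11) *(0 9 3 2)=(0 10 7 6 3)(2 11 9 4)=[10, 1, 11, 0, 2, 5, 3, 6, 8, 4, 7, 9]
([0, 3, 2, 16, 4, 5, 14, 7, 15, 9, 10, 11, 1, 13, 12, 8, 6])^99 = (1 6)(3 14)(8 15)(12 16)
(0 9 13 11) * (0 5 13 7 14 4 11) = [9, 1, 2, 3, 11, 13, 6, 14, 8, 7, 10, 5, 12, 0, 4] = (0 9 7 14 4 11 5 13)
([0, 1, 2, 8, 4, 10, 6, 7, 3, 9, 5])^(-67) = [0, 1, 2, 8, 4, 10, 6, 7, 3, 9, 5]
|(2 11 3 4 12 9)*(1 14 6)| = 6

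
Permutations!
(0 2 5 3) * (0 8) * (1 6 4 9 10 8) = (0 2 5 3 1 6 4 9 10 8) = [2, 6, 5, 1, 9, 3, 4, 7, 0, 10, 8]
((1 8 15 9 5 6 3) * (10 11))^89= ((1 8 15 9 5 6 3)(10 11))^89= (1 6 9 8 3 5 15)(10 11)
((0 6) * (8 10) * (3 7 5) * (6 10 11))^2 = (0 8 6 10 11)(3 5 7)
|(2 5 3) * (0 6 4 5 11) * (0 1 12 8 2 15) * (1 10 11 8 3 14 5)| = 14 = |(0 6 4 1 12 3 15)(2 8)(5 14)(10 11)|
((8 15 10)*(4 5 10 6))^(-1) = (4 6 15 8 10 5)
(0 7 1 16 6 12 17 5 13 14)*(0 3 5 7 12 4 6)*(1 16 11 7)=(0 12 17 1 11 7 16)(3 5 13 14)(4 6)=[12, 11, 2, 5, 6, 13, 4, 16, 8, 9, 10, 7, 17, 14, 3, 15, 0, 1]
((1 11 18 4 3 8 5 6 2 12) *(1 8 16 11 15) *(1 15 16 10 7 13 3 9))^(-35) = (1 16 11 18 4 9)(3 10 7 13)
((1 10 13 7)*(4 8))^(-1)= (1 7 13 10)(4 8)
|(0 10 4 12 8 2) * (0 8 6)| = 10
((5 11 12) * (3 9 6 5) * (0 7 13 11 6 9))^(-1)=(0 3 12 11 13 7)(5 6)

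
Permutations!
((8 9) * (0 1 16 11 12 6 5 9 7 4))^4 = (0 12 8 1 6 7 16 5 4 11 9)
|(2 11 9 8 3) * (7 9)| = 6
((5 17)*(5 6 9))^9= ((5 17 6 9))^9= (5 17 6 9)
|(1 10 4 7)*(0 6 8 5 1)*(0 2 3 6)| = |(1 10 4 7 2 3 6 8 5)| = 9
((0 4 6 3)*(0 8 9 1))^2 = (0 6 8 1 4 3 9)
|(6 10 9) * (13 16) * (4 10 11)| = 10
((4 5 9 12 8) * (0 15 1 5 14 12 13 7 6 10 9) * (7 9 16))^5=(0 15 1 5)(4 14 12 8)(6 10 16 7)(9 13)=((0 15 1 5)(4 14 12 8)(6 10 16 7)(9 13))^5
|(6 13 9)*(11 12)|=6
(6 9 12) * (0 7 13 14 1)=[7, 0, 2, 3, 4, 5, 9, 13, 8, 12, 10, 11, 6, 14, 1]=(0 7 13 14 1)(6 9 12)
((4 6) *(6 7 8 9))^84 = (4 6 9 8 7)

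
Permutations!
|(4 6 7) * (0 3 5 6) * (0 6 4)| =6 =|(0 3 5 4 6 7)|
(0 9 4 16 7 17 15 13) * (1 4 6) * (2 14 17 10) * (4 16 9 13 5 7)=(0 13)(1 16 4 9 6)(2 14 17 15 5 7 10)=[13, 16, 14, 3, 9, 7, 1, 10, 8, 6, 2, 11, 12, 0, 17, 5, 4, 15]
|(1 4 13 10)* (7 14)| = |(1 4 13 10)(7 14)| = 4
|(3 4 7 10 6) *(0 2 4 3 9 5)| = |(0 2 4 7 10 6 9 5)| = 8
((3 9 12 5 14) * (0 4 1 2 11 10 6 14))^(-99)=((0 4 1 2 11 10 6 14 3 9 12 5))^(-99)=(0 9 6 2)(1 5 3 10)(4 12 14 11)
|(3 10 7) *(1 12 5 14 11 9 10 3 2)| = 9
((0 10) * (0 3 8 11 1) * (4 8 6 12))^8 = (0 1 11 8 4 12 6 3 10)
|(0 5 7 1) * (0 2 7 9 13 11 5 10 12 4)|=12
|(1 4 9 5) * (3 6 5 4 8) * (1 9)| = 7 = |(1 8 3 6 5 9 4)|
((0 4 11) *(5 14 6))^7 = (0 4 11)(5 14 6)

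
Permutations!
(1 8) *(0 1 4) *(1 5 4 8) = (8)(0 5 4) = [5, 1, 2, 3, 0, 4, 6, 7, 8]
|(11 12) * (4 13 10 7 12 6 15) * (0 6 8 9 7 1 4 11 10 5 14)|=|(0 6 15 11 8 9 7 12 10 1 4 13 5 14)|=14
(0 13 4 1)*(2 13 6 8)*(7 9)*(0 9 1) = (0 6 8 2 13 4)(1 9 7) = [6, 9, 13, 3, 0, 5, 8, 1, 2, 7, 10, 11, 12, 4]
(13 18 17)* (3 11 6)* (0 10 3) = (0 10 3 11 6)(13 18 17) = [10, 1, 2, 11, 4, 5, 0, 7, 8, 9, 3, 6, 12, 18, 14, 15, 16, 13, 17]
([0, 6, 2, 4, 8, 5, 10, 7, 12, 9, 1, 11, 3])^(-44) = [0, 6, 2, 3, 4, 5, 10, 7, 8, 9, 1, 11, 12]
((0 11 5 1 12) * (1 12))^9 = ((0 11 5 12))^9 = (0 11 5 12)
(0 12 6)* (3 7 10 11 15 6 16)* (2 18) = (0 12 16 3 7 10 11 15 6)(2 18) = [12, 1, 18, 7, 4, 5, 0, 10, 8, 9, 11, 15, 16, 13, 14, 6, 3, 17, 2]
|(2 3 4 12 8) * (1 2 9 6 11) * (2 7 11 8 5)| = |(1 7 11)(2 3 4 12 5)(6 8 9)| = 15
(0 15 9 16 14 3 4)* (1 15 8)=(0 8 1 15 9 16 14 3 4)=[8, 15, 2, 4, 0, 5, 6, 7, 1, 16, 10, 11, 12, 13, 3, 9, 14]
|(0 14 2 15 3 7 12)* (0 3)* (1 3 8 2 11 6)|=11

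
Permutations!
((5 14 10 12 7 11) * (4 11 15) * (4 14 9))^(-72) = (7 10 15 12 14) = ((4 11 5 9)(7 15 14 10 12))^(-72)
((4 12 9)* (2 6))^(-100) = ((2 6)(4 12 9))^(-100) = (4 9 12)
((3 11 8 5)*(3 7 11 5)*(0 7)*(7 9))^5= ((0 9 7 11 8 3 5))^5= (0 3 11 9 5 8 7)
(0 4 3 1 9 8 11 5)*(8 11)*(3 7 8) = (0 4 7 8 3 1 9 11 5) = [4, 9, 2, 1, 7, 0, 6, 8, 3, 11, 10, 5]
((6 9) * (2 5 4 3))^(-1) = (2 3 4 5)(6 9) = ((2 5 4 3)(6 9))^(-1)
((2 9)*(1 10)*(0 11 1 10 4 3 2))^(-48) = (0 11 1 4 3 2 9)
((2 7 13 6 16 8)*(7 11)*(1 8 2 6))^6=(1 7 2 6)(8 13 11 16)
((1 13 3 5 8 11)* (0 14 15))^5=(0 15 14)(1 11 8 5 3 13)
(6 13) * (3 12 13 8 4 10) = (3 12 13 6 8 4 10) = [0, 1, 2, 12, 10, 5, 8, 7, 4, 9, 3, 11, 13, 6]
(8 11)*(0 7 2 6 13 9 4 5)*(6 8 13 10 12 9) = (0 7 2 8 11 13 6 10 12 9 4 5) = [7, 1, 8, 3, 5, 0, 10, 2, 11, 4, 12, 13, 9, 6]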